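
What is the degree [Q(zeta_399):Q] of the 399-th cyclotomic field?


The degree equals Euler's totient phi(399).
399 = 3 * 7 * 19
phi(399) = 216

216


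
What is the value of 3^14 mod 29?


p = 29 is prime and the exponent is (p-1)/2 = 14, so by Euler's criterion 3^14 = (3/29) = +1 or -1 mod 29.
Compute by square-and-multiply:
  14 = 8 + 4 + 2 (binary 1110)
  Repeated squaring mod 29: 3^1 = 3, 3^2 = 9, 3^4 = 23, 3^8 = 7
  3^14 = 3^8 * 3^4 * 3^2 = 7 * 23 * 9 mod 29
    7 * 23 = 161 = 16 mod 29
    16 * 9 = 144 = 28 mod 29
  3^14 = 28 mod 29
Result 28 = p - 1 = -1 mod 29: 3 is a quadratic non-residue mod 29. As a residue in [0, p-1] the value is 28.
3^14 mod 29 = 28

28


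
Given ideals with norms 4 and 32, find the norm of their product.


N(IJ) = N(I) * N(J)
= 4 * 32
= 128

128


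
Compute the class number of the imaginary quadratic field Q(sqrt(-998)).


K = Q(sqrt(-998)). d mod 4 = 2, so D = disc(K) = 4d = -3992
h(K) equals the number of primitive reduced positive-definite forms (a, b, c) = a*x^2 + b*x*y + c*y^2 with b^2 - 4ac = D,
where reduced means |b| <= a <= c, with b >= 0 whenever |b| = a or a = c, and primitive means gcd(a, b, c) = 1.
Reduced forces 3a^2 <= |D| = 3992, so 1 <= a <= 36; b must have the parity of D, and c = (b^2 - D)/(4a) must be an integer >= a.
Enumerate a = 1..36, b in [-a, a]:
  a=1: (1, 0, 998)  [1]
  a=2: (2, 0, 499)  [1]
  a=3: (3, -2, 333), (3, 2, 333)  [2]
  a=4..5: none
  a=6: (6, -4, 167), (6, 4, 167)  [2]
  a=7..8: none
  a=9: (9, -2, 111), (9, 2, 111)  [2]
  a=10: none
  a=11: (11, -10, 93), (11, 10, 93)  [2]
  a=12: none
  a=13: (13, -8, 78), (13, 8, 78)  [2]
  a=14..17: none
  a=18: (18, -16, 59), (18, 16, 59)  [2]
  a=19: (19, -6, 53), (19, 6, 53)  [2]
  a=20..21: none
  a=22: (22, -12, 47), (22, 12, 47)  [2]
  a=23..25: none
  a=26: (26, -8, 39), (26, 8, 39)  [2]
  a=27: (27, -2, 37), (27, 2, 37)  [2]
  a=28..30: none
  a=31: (31, -10, 33), (31, 10, 33)  [2]
  a=32: none
  a=33: (33, -32, 38), (33, 32, 38)  [2]
  a=34..36: none
Total reduced forms: 1 + 1 + 2 + 2 + 2 + 2 + 2 + 2 + 2 + 2 + 2 + 2 + 2 + 2 = 26
h = 26

26


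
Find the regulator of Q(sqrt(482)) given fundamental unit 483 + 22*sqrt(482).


epsilon = 483 + 22*sqrt(482)
= 965.9990
R = ln(965.9990)
= 6.8732

6.8732


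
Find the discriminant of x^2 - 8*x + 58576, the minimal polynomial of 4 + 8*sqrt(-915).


The element 4 + 8*sqrt(-915) has minimal polynomial:
x^2 - 8*x + 58576
Discriminant = (-8)^2 - 4*(58576)
= 64 - 234304
= -234240

-234240


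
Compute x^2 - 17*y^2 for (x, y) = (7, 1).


x^2 - d*y^2
= 7^2 - 17*1^2
= 49 - 17
= 32

32


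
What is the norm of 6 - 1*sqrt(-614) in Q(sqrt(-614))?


N(a + b*sqrt(d)) = a^2 - d*b^2
= (6)^2 - (-614)*(-1)^2
= 36 + 614
= 650

650


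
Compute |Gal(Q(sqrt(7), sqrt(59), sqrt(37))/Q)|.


The 3 square roots of distinct primes are multiplicatively independent over Q,
so [K:Q] = 2^3 and Gal(K/Q) is isomorphic to (Z/2Z)^3.
|Gal| = 2^3 = 8

8


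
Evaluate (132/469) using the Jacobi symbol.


Compute (132/469) via quadratic reciprocity:
  pull out 2: (2/469) = -1  (since 469 mod 8 = 5)
  pull out 2: (2/469) = -1  (since 469 mod 8 = 5)
  reciprocity: (33/469) -> +(469/33)
  reduce: (7/33)
  reciprocity: (7/33) -> +(33/7)
  reduce: (5/7)
  reciprocity: (5/7) -> +(7/5)
  reduce: (2/5)
  pull out 2: (2/5) = -1  (since 5 mod 8 = 5)
  (1/5) = 1
Product of signs = -1

-1


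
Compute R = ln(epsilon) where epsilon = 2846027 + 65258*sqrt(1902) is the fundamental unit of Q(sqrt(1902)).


epsilon = 2846027 + 65258*sqrt(1902)
= 5.6921e+06
R = ln(5.6921e+06)
= 15.5546

15.5546


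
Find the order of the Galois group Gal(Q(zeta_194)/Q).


|Gal(Q(zeta_194)/Q)| = phi(194)
= 96

96


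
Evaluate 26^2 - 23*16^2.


x^2 - d*y^2
= 26^2 - 23*16^2
= 676 - 5888
= -5212

-5212


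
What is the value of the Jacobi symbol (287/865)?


Compute (287/865) via quadratic reciprocity:
  reciprocity: (287/865) -> +(865/287)
  reduce: (4/287)
  pull out 2: (2/287) = +1  (since 287 mod 8 = 7)
  pull out 2: (2/287) = +1  (since 287 mod 8 = 7)
  (1/287) = 1
Product of signs = 1

1


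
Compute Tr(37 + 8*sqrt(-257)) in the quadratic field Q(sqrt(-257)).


Tr(a + b*sqrt(d)) = (a + b*sqrt(d)) + (a - b*sqrt(d)) = 2a
= 2 * (37)
= 74

74


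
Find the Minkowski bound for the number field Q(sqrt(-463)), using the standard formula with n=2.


d = -463, d mod 4 = 1, so disc(K) = d = -463; |disc(K)| = 463
Imaginary quadratic field, so n = 2, s = r2 = 1, r1 = 0
M = (n!/n^n) * (4/pi)^s * sqrt(|disc(K)|) = (2!/2^2) * (4/pi)^1 * sqrt(463)
= 0.5 * 1.273240 * 21.517435
= 13.6984

13.6984


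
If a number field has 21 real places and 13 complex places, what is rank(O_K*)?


By Dirichlet's unit theorem:
rank = r1 + r2 - 1
= 21 + 13 - 1
= 33

33


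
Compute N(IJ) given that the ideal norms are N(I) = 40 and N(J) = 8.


N(IJ) = N(I) * N(J)
= 40 * 8
= 320

320


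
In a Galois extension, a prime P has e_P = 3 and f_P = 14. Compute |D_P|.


|D_P| = e * f
= 3 * 14
= 42

42


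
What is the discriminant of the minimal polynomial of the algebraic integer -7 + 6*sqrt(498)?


The element -7 + 6*sqrt(498) has minimal polynomial:
x^2 + 14*x - 17879
Discriminant = (14)^2 - 4*(-17879)
= 196 + 71516
= 71712

71712


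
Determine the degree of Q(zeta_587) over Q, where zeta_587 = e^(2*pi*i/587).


The degree equals Euler's totient phi(587).
587 = 587
phi(587) = 586

586


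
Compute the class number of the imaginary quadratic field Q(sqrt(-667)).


K = Q(sqrt(-667)). d mod 4 = 1, so D = disc(K) = d = -667
h(K) equals the number of primitive reduced positive-definite forms (a, b, c) = a*x^2 + b*x*y + c*y^2 with b^2 - 4ac = D,
where reduced means |b| <= a <= c, with b >= 0 whenever |b| = a or a = c, and primitive means gcd(a, b, c) = 1.
Reduced forces 3a^2 <= |D| = 667, so 1 <= a <= 14; b must have the parity of D, and c = (b^2 - D)/(4a) must be an integer >= a.
Enumerate a = 1..14, b in [-a, a]:
  a=1: (1, 1, 167)  [1]
  a=2..10: none
  a=11: (11, -9, 17), (11, 9, 17)  [2]
  a=12: none
  a=13: (13, 3, 13)  [1]
  a=14: none
Total reduced forms: 1 + 2 + 1 = 4
h = 4

4


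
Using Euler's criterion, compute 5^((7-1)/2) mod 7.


p = 7 is prime and the exponent is (p-1)/2 = 3, so by Euler's criterion 5^3 = (5/7) = +1 or -1 mod 7.
Compute by square-and-multiply:
  3 = 2 + 1 (binary 11)
  Repeated squaring mod 7: 5^1 = 5, 5^2 = 4
  5^3 = 5^2 * 5^1 = 4 * 5 mod 7
    4 * 5 = 20 = 6 mod 7
  5^3 = 6 mod 7
Result 6 = p - 1 = -1 mod 7: 5 is a quadratic non-residue mod 7. As a residue in [0, p-1] the value is 6.
5^3 mod 7 = 6

6


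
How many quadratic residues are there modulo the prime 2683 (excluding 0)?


For prime p, the number of non-zero quadratic residues is (p-1)/2.
= (2683-1)/2
= 1341

1341


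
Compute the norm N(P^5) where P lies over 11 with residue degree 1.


N(P^a) = p^(a*f)
= 11^(5*1)
= 11^5
= 161051

161051


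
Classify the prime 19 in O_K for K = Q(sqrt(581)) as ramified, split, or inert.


K = Q(sqrt(581)). Since d mod 4 = 1, disc(K) = 581.
Check p | disc: 581 mod 19 = 11.
p does not divide disc. Compute Legendre symbol (d/p):
11^((19-1)/2) mod 19 = 1
(d/p) = 1, so p splits: (p) = P*P' with e=1, f=1, g=2.
Therefore p is split.

split


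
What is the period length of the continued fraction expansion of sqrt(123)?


Run the CF algorithm for sqrt(123).
a_0 = floor(sqrt(123)) = 11; set m_0=0, q_0=1.
Recurrence: m' = q*a - m,  q' = (d - m'^2)/q,  a' = floor((a_0 + m')/q').
  step 1: m=11, q=2, a=11
  step 2: m=11, q=1, a=22
a_2 = 2*a_0 = 22, so the period closes here.
sqrt(123) = [11; 11, 22]
Period length = 2

2


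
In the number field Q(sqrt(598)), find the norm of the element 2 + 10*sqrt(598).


N(a + b*sqrt(d)) = a^2 - d*b^2
= (2)^2 - (598)*(10)^2
= 4 - 59800
= -59796

-59796


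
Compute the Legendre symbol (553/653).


p = 653 is prime, so compute (553/653) with the reciprocity algorithm (Jacobi-symbol steps: pull out 2s via (2/n), flip via reciprocity, reduce):
  reciprocity: (553/653) -> +(653/553)
  reduce: (100/553)
  pull out 2: (2/553) = +1  (since 553 mod 8 = 1)
  pull out 2: (2/553) = +1  (since 553 mod 8 = 1)
  reciprocity: (25/553) -> +(553/25)
  reduce: (3/25)
  reciprocity: (3/25) -> +(25/3)
  reduce: (1/3)
  (1/3) = 1
Product of signs = 1
(553/653) = 1

1


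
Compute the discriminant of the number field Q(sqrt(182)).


For K = Q(sqrt(d)) with d squarefree: disc(K) = d if d = 1 mod 4, and disc(K) = 4d if d = 2 or 3 mod 4.
Here d = 182, and d mod 4 = 2.
d = 2 mod 4, not 1 (O_K = Z[sqrt(d)]), so disc(K) = 4d = 4 * (182) = 728

728


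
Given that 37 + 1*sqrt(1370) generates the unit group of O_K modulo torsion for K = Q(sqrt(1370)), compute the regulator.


epsilon = 37 + 1*sqrt(1370)
= 74.0135
R = ln(74.0135)
= 4.3042

4.3042


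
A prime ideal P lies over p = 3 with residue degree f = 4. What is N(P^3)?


N(P^a) = p^(a*f)
= 3^(3*4)
= 3^12
= 531441

531441


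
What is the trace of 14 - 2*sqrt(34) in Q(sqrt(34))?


Tr(a + b*sqrt(d)) = (a + b*sqrt(d)) + (a - b*sqrt(d)) = 2a
= 2 * (14)
= 28

28


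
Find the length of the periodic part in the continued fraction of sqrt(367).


Run the CF algorithm for sqrt(367).
a_0 = floor(sqrt(367)) = 19; set m_0=0, q_0=1.
Recurrence: m' = q*a - m,  q' = (d - m'^2)/q,  a' = floor((a_0 + m')/q').
  step 1: m=19, q=6, a=6
  step 2: m=17, q=13, a=2
  step 3: m=9, q=22, a=1
  step 4: m=13, q=9, a=3
  step 5: m=14, q=19, a=1
  step 6: m=5, q=18, a=1
  step 7: m=13, q=11, a=2
  step 8: m=9, q=26, a=1
  step 9: m=17, q=3, a=12
  step 10: m=19, q=2, a=19
  step 11: m=19, q=3, a=12
  step 12: m=17, q=26, a=1
  step 13: m=9, q=11, a=2
  step 14: m=13, q=18, a=1
  step 15: m=5, q=19, a=1
  step 16: m=14, q=9, a=3
  step 17: m=13, q=22, a=1
  step 18: m=9, q=13, a=2
  step 19: m=17, q=6, a=6
  step 20: m=19, q=1, a=38
a_20 = 2*a_0 = 38, so the period closes here.
sqrt(367) = [19; 6, 2, 1, 3, 1, 1, 2, 1, 12, 19, 12, 1, 2, 1, 1, 3, 1, 2, 6, 38]
Period length = 20

20


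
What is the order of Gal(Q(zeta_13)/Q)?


|Gal(Q(zeta_13)/Q)| = phi(13)
= 12

12


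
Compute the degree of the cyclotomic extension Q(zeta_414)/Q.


The degree equals Euler's totient phi(414).
414 = 2 * 3^2 * 23
phi(414) = 132

132


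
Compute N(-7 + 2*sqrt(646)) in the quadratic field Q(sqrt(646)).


N(a + b*sqrt(d)) = a^2 - d*b^2
= (-7)^2 - (646)*(2)^2
= 49 - 2584
= -2535

-2535


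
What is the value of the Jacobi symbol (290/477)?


Compute (290/477) via quadratic reciprocity:
  pull out 2: (2/477) = -1  (since 477 mod 8 = 5)
  reciprocity: (145/477) -> +(477/145)
  reduce: (42/145)
  pull out 2: (2/145) = +1  (since 145 mod 8 = 1)
  reciprocity: (21/145) -> +(145/21)
  reduce: (19/21)
  reciprocity: (19/21) -> +(21/19)
  reduce: (2/19)
  pull out 2: (2/19) = -1  (since 19 mod 8 = 3)
  (1/19) = 1
Product of signs = 1

1


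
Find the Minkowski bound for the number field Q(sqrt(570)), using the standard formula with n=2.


d = 570, d mod 4 = 2, so disc(K) = 4d = 2280; |disc(K)| = 2280
Real quadratic field, so n = 2, s = r2 = 0, r1 = 2
M = (n!/n^n) * (4/pi)^s * sqrt(|disc(K)|) = (2!/2^2) * (4/pi)^0 * sqrt(2280)
= 0.5 * 1.000000 * 47.749346
= 23.8747

23.8747


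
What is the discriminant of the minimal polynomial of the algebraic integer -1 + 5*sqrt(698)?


The element -1 + 5*sqrt(698) has minimal polynomial:
x^2 + 2*x - 17449
Discriminant = (2)^2 - 4*(-17449)
= 4 + 69796
= 69800

69800


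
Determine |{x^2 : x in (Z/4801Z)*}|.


For prime p, the number of non-zero quadratic residues is (p-1)/2.
= (4801-1)/2
= 2400

2400


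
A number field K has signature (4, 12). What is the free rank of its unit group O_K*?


By Dirichlet's unit theorem:
rank = r1 + r2 - 1
= 4 + 12 - 1
= 15

15


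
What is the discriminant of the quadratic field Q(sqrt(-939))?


For K = Q(sqrt(d)) with d squarefree: disc(K) = d if d = 1 mod 4, and disc(K) = 4d if d = 2 or 3 mod 4.
Here d = -939, and d mod 4 = 1.
d = 1 mod 4 (O_K = Z[(1+sqrt(d))/2]), so disc(K) = d = -939

-939


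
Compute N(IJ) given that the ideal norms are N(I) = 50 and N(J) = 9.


N(IJ) = N(I) * N(J)
= 50 * 9
= 450

450


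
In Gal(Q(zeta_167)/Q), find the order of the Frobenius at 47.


The Frobenius at p in Gal(Q(zeta_n)/Q) = (Z/nZ)* is the class of p, so its order is ord_167(47), the smallest k >= 1 with 47^k = 1 mod 167.
n = 167 = 167, phi(167) = 166; the order divides phi(n).
Divisors of 166: 1, 2, 83, 166
Repeated squaring mod 167: 47^1 = 47, 47^2 = 38, 47^4 = 108, 47^8 = 141, 47^16 = 8, 47^32 = 64, 47^64 = 88, 47^128 = 62
Test divisors in increasing order:
  k=1: 47^1 = 47 mod 167
  k=2: 47^2 = 38 mod 167
  k=83: 47^83 = 88 * 8 * 38 * 47 = 1 mod 167  <- first divisor giving 1
Order = 83

83


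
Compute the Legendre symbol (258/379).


p = 379 is prime, so compute (258/379) with the reciprocity algorithm (Jacobi-symbol steps: pull out 2s via (2/n), flip via reciprocity, reduce):
  pull out 2: (2/379) = -1  (since 379 mod 8 = 3)
  reciprocity: (129/379) -> +(379/129)
  reduce: (121/129)
  reciprocity: (121/129) -> +(129/121)
  reduce: (8/121)
  pull out 2: (2/121) = +1  (since 121 mod 8 = 1)
  pull out 2: (2/121) = +1  (since 121 mod 8 = 1)
  pull out 2: (2/121) = +1  (since 121 mod 8 = 1)
  (1/121) = 1
Product of signs = -1
(258/379) = -1

-1


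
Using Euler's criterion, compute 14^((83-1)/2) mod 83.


p = 83 is prime and the exponent is (p-1)/2 = 41, so by Euler's criterion 14^41 = (14/83) = +1 or -1 mod 83.
Compute by square-and-multiply:
  41 = 32 + 8 + 1 (binary 101001)
  Repeated squaring mod 83: 14^1 = 14, 14^2 = 30, 14^4 = 70, 14^8 = 3, 14^16 = 9, 14^32 = 81
  14^41 = 14^32 * 14^8 * 14^1 = 81 * 3 * 14 mod 83
    81 * 3 = 243 = 77 mod 83
    77 * 14 = 1078 = 82 mod 83
  14^41 = 82 mod 83
Result 82 = p - 1 = -1 mod 83: 14 is a quadratic non-residue mod 83. As a residue in [0, p-1] the value is 82.
14^41 mod 83 = 82

82


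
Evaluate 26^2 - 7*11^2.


x^2 - d*y^2
= 26^2 - 7*11^2
= 676 - 847
= -171

-171


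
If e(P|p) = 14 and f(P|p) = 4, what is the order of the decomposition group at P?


|D_P| = e * f
= 14 * 4
= 56

56


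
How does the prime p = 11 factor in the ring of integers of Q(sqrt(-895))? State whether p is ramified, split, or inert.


K = Q(sqrt(-895)). Since d mod 4 = 1, disc(K) = -895.
Check p | disc: -895 mod 11 = 7.
p does not divide disc. Compute Legendre symbol (d/p):
7^((11-1)/2) mod 11 = -1
(d/p) = -1, so p is inert: (p) stays prime with e=1, f=2, g=1.
Therefore p is inert.

inert


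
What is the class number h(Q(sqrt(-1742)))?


K = Q(sqrt(-1742)). d mod 4 = 2, so D = disc(K) = 4d = -6968
h(K) equals the number of primitive reduced positive-definite forms (a, b, c) = a*x^2 + b*x*y + c*y^2 with b^2 - 4ac = D,
where reduced means |b| <= a <= c, with b >= 0 whenever |b| = a or a = c, and primitive means gcd(a, b, c) = 1.
Reduced forces 3a^2 <= |D| = 6968, so 1 <= a <= 48; b must have the parity of D, and c = (b^2 - D)/(4a) must be an integer >= a.
Enumerate a = 1..48, b in [-a, a]:
  a=1: (1, 0, 1742)  [1]
  a=2: (2, 0, 871)  [1]
  a=3: (3, -2, 581), (3, 2, 581)  [2]
  a=4..5: none
  a=6: (6, -4, 291), (6, 4, 291)  [2]
  a=7: (7, -2, 249), (7, 2, 249)  [2]
  a=8: none
  a=9: (9, -4, 194), (9, 4, 194)  [2]
  a=10..12: none
  a=13: (13, 0, 134)  [1]
  a=14: (14, -12, 127), (14, 12, 127)  [2]
  a=15..16: none
  a=17: (17, -6, 103), (17, 6, 103)  [2]
  a=18: (18, -4, 97), (18, 4, 97)  [2]
  a=19: (19, -10, 93), (19, 10, 93)  [2]
  a=20: none
  a=21: (21, -16, 86), (21, -2, 83), (21, 2, 83), (21, 16, 86)  [4]
  a=22: none
  a=23: (23, -22, 81), (23, 22, 81)  [2]
  a=24..25: none
  a=26: (26, 0, 67)  [1]
  a=27: (27, -22, 69), (27, 22, 69)  [2]
  a=28..30: none
  a=31: (31, -10, 57), (31, 10, 57)  [2]
  a=32..33: none
  a=34: (34, -28, 57), (34, 28, 57)  [2]
  a=35..36: none
  a=37: (37, -32, 54), (37, 32, 54)  [2]
  a=38: (38, -28, 51), (38, 28, 51)  [2]
  a=39: (39, -26, 49), (39, 26, 49)  [2]
  a=40: none
  a=41: (41, -24, 46), (41, 24, 46)  [2]
  a=42: (42, -40, 51), (42, -16, 43), (42, 16, 43), (42, 40, 51)  [4]
  a=43..48: none
Total reduced forms: 1 + 1 + 2 + 2 + 2 + 2 + 1 + 2 + 2 + 2 + 2 + 4 + 2 + 1 + 2 + 2 + 2 + 2 + 2 + 2 + 2 + 4 = 44
h = 44

44


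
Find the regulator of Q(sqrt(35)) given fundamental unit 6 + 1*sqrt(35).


epsilon = 6 + 1*sqrt(35)
= 11.9161
R = ln(11.9161)
= 2.4779

2.4779


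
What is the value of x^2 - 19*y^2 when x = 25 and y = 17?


x^2 - d*y^2
= 25^2 - 19*17^2
= 625 - 5491
= -4866

-4866


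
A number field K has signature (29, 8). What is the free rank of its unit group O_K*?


By Dirichlet's unit theorem:
rank = r1 + r2 - 1
= 29 + 8 - 1
= 36

36


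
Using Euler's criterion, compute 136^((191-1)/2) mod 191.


p = 191 is prime and the exponent is (p-1)/2 = 95, so by Euler's criterion 136^95 = (136/191) = +1 or -1 mod 191.
Compute by square-and-multiply:
  95 = 64 + 16 + 8 + 4 + 2 + 1 (binary 1011111)
  Repeated squaring mod 191: 136^1 = 136, 136^2 = 160, 136^4 = 6, 136^8 = 36, 136^16 = 150, 136^32 = 153, 136^64 = 107
  136^95 = 136^64 * 136^16 * 136^8 * 136^4 * 136^2 * 136^1 = 107 * 150 * 36 * 6 * 160 * 136 mod 191
    107 * 150 = 16050 = 6 mod 191
    6 * 36 = 216 = 25 mod 191
    25 * 6 = 150 = 150 mod 191
    150 * 160 = 24000 = 125 mod 191
    125 * 136 = 17000 = 1 mod 191
  136^95 = 1 mod 191
Result 1: 136 is a quadratic residue mod 191.
136^95 mod 191 = 1

1


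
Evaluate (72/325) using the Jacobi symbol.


Compute (72/325) via quadratic reciprocity:
  pull out 2: (2/325) = -1  (since 325 mod 8 = 5)
  pull out 2: (2/325) = -1  (since 325 mod 8 = 5)
  pull out 2: (2/325) = -1  (since 325 mod 8 = 5)
  reciprocity: (9/325) -> +(325/9)
  reduce: (1/9)
  (1/9) = 1
Product of signs = -1

-1


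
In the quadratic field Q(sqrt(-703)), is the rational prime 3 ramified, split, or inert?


K = Q(sqrt(-703)). Since d mod 4 = 1, disc(K) = -703.
Check p | disc: -703 mod 3 = 2.
p does not divide disc. Compute Legendre symbol (d/p):
2^((3-1)/2) mod 3 = -1
(d/p) = -1, so p is inert: (p) stays prime with e=1, f=2, g=1.
Therefore p is inert.

inert


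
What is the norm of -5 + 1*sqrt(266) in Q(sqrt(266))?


N(a + b*sqrt(d)) = a^2 - d*b^2
= (-5)^2 - (266)*(1)^2
= 25 - 266
= -241

-241


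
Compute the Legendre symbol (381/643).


p = 643 is prime, so compute (381/643) with the reciprocity algorithm (Jacobi-symbol steps: pull out 2s via (2/n), flip via reciprocity, reduce):
  reciprocity: (381/643) -> +(643/381)
  reduce: (262/381)
  pull out 2: (2/381) = -1  (since 381 mod 8 = 5)
  reciprocity: (131/381) -> +(381/131)
  reduce: (119/131)
  reciprocity: (119/131) -> -(131/119)
  reduce: (12/119)
  pull out 2: (2/119) = +1  (since 119 mod 8 = 7)
  pull out 2: (2/119) = +1  (since 119 mod 8 = 7)
  reciprocity: (3/119) -> -(119/3)
  reduce: (2/3)
  pull out 2: (2/3) = -1  (since 3 mod 8 = 3)
  (1/3) = 1
Product of signs = 1
(381/643) = 1

1


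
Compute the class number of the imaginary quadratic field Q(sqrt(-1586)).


K = Q(sqrt(-1586)). d mod 4 = 2, so D = disc(K) = 4d = -6344
h(K) equals the number of primitive reduced positive-definite forms (a, b, c) = a*x^2 + b*x*y + c*y^2 with b^2 - 4ac = D,
where reduced means |b| <= a <= c, with b >= 0 whenever |b| = a or a = c, and primitive means gcd(a, b, c) = 1.
Reduced forces 3a^2 <= |D| = 6344, so 1 <= a <= 45; b must have the parity of D, and c = (b^2 - D)/(4a) must be an integer >= a.
Enumerate a = 1..45, b in [-a, a]:
  a=1: (1, 0, 1586)  [1]
  a=2: (2, 0, 793)  [1]
  a=3: (3, -2, 529), (3, 2, 529)  [2]
  a=4: none
  a=5: (5, -4, 318), (5, 4, 318)  [2]
  a=6: (6, -4, 265), (6, 4, 265)  [2]
  a=7..8: none
  a=9: (9, -8, 178), (9, 8, 178)  [2]
  a=10: (10, -4, 159), (10, 4, 159)  [2]
  a=11: (11, -6, 145), (11, 6, 145)  [2]
  a=12: none
  a=13: (13, 0, 122)  [1]
  a=14: none
  a=15: (15, -14, 109), (15, -4, 106), (15, 4, 106), (15, 14, 109)  [4]
  a=16..17: none
  a=18: (18, -8, 89), (18, 8, 89)  [2]
  a=19..21: none
  a=22: (22, -16, 75), (22, 16, 75)  [2]
  a=23: (23, -2, 69), (23, 2, 69)  [2]
  a=24: none
  a=25: (25, -16, 66), (25, 16, 66)  [2]
  a=26: (26, 0, 61)  [1]
  a=27: (27, -26, 65), (27, 26, 65)  [2]
  a=28: none
  a=29: (29, -6, 55), (29, 6, 55)  [2]
  a=30: (30, -16, 55), (30, -4, 53), (30, 4, 53), (30, 16, 55)  [4]
  a=31..32: none
  a=33: (33, -28, 54), (33, -16, 50), (33, 16, 50), (33, 28, 54)  [4]
  a=34..38: none
  a=39: (39, -26, 45), (39, 26, 45)  [2]
  a=40..44: none
  a=45: (45, -44, 46), (45, 44, 46)  [2]
Total reduced forms: 1 + 1 + 2 + 2 + 2 + 2 + 2 + 2 + 1 + 4 + 2 + 2 + 2 + 2 + 1 + 2 + 2 + 4 + 4 + 2 + 2 = 44
h = 44

44


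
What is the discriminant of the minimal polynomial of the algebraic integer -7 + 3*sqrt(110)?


The element -7 + 3*sqrt(110) has minimal polynomial:
x^2 + 14*x - 941
Discriminant = (14)^2 - 4*(-941)
= 196 + 3764
= 3960

3960


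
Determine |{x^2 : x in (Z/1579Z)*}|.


For prime p, the number of non-zero quadratic residues is (p-1)/2.
= (1579-1)/2
= 789

789


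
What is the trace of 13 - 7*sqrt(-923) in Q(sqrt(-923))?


Tr(a + b*sqrt(d)) = (a + b*sqrt(d)) + (a - b*sqrt(d)) = 2a
= 2 * (13)
= 26

26


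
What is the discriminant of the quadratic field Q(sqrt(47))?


For K = Q(sqrt(d)) with d squarefree: disc(K) = d if d = 1 mod 4, and disc(K) = 4d if d = 2 or 3 mod 4.
Here d = 47, and d mod 4 = 3.
d = 3 mod 4, not 1 (O_K = Z[sqrt(d)]), so disc(K) = 4d = 4 * (47) = 188

188


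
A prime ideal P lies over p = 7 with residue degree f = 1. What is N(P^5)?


N(P^a) = p^(a*f)
= 7^(5*1)
= 7^5
= 16807

16807


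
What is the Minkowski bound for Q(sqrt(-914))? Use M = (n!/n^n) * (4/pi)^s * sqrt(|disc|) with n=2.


d = -914, d mod 4 = 2, so disc(K) = 4d = -3656; |disc(K)| = 3656
Imaginary quadratic field, so n = 2, s = r2 = 1, r1 = 0
M = (n!/n^n) * (4/pi)^s * sqrt(|disc(K)|) = (2!/2^2) * (4/pi)^1 * sqrt(3656)
= 0.5 * 1.273240 * 60.464866
= 38.4931

38.4931


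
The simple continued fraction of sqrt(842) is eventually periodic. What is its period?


Run the CF algorithm for sqrt(842).
a_0 = floor(sqrt(842)) = 29; set m_0=0, q_0=1.
Recurrence: m' = q*a - m,  q' = (d - m'^2)/q,  a' = floor((a_0 + m')/q').
  step 1: m=29, q=1, a=58
a_1 = 2*a_0 = 58, so the period closes here.
sqrt(842) = [29; 58]
Period length = 1

1


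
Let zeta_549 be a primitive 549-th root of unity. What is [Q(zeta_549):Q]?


The degree equals Euler's totient phi(549).
549 = 3^2 * 61
phi(549) = 360

360


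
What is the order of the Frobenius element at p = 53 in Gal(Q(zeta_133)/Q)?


The Frobenius at p in Gal(Q(zeta_n)/Q) = (Z/nZ)* is the class of p, so its order is ord_133(53), the smallest k >= 1 with 53^k = 1 mod 133.
n = 133 = 7 * 19, phi(133) = 108; the order divides phi(n).
Divisors of 108: 1, 2, 3, 4, 6, 9, 12, 18, 27, 36, 54, 108
Repeated squaring mod 133: 53^1 = 53, 53^2 = 16, 53^4 = 123, 53^8 = 100, 53^16 = 25, 53^32 = 93, 53^64 = 4
Test divisors in increasing order:
  k=1: 53^1 = 53 mod 133
  k=2: 53^2 = 16 mod 133
  k=3: 53^3 = 16 * 53 = 50 mod 133
  k=4: 53^4 = 123 mod 133
  k=6: 53^6 = 123 * 16 = 106 mod 133
  k=9: 53^9 = 100 * 53 = 113 mod 133
  k=12: 53^12 = 100 * 123 = 64 mod 133
  k=18: 53^18 = 25 * 16 = 1 mod 133  <- first divisor giving 1
Order = 18

18


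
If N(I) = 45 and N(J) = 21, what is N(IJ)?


N(IJ) = N(I) * N(J)
= 45 * 21
= 945

945


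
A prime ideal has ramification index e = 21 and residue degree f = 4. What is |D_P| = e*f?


|D_P| = e * f
= 21 * 4
= 84

84


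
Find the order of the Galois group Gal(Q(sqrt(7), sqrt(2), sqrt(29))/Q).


The 3 square roots of distinct primes are multiplicatively independent over Q,
so [K:Q] = 2^3 and Gal(K/Q) is isomorphic to (Z/2Z)^3.
|Gal| = 2^3 = 8

8


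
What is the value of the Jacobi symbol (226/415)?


Compute (226/415) via quadratic reciprocity:
  pull out 2: (2/415) = +1  (since 415 mod 8 = 7)
  reciprocity: (113/415) -> +(415/113)
  reduce: (76/113)
  pull out 2: (2/113) = +1  (since 113 mod 8 = 1)
  pull out 2: (2/113) = +1  (since 113 mod 8 = 1)
  reciprocity: (19/113) -> +(113/19)
  reduce: (18/19)
  pull out 2: (2/19) = -1  (since 19 mod 8 = 3)
  reciprocity: (9/19) -> +(19/9)
  reduce: (1/9)
  (1/9) = 1
Product of signs = -1

-1


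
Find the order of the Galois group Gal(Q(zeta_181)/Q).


|Gal(Q(zeta_181)/Q)| = phi(181)
= 180

180


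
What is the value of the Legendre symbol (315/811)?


p = 811 is prime, so compute (315/811) with the reciprocity algorithm (Jacobi-symbol steps: pull out 2s via (2/n), flip via reciprocity, reduce):
  reciprocity: (315/811) -> -(811/315)
  reduce: (181/315)
  reciprocity: (181/315) -> +(315/181)
  reduce: (134/181)
  pull out 2: (2/181) = -1  (since 181 mod 8 = 5)
  reciprocity: (67/181) -> +(181/67)
  reduce: (47/67)
  reciprocity: (47/67) -> -(67/47)
  reduce: (20/47)
  pull out 2: (2/47) = +1  (since 47 mod 8 = 7)
  pull out 2: (2/47) = +1  (since 47 mod 8 = 7)
  reciprocity: (5/47) -> +(47/5)
  reduce: (2/5)
  pull out 2: (2/5) = -1  (since 5 mod 8 = 5)
  (1/5) = 1
Product of signs = 1
(315/811) = 1

1


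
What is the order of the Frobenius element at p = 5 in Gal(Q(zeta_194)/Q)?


The Frobenius at p in Gal(Q(zeta_n)/Q) = (Z/nZ)* is the class of p, so its order is ord_194(5), the smallest k >= 1 with 5^k = 1 mod 194.
n = 194 = 2 * 97, phi(194) = 96; the order divides phi(n).
Divisors of 96: 1, 2, 3, 4, 6, 8, 12, 16, 24, 32, 48, 96
Repeated squaring mod 194: 5^1 = 5, 5^2 = 25, 5^4 = 43, 5^8 = 103, 5^16 = 133, 5^32 = 35, 5^64 = 61
Test divisors in increasing order:
  k=1: 5^1 = 5 mod 194
  k=2: 5^2 = 25 mod 194
  k=3: 5^3 = 25 * 5 = 125 mod 194
  k=4: 5^4 = 43 mod 194
  k=6: 5^6 = 43 * 25 = 105 mod 194
  k=8: 5^8 = 103 mod 194
  k=12: 5^12 = 103 * 43 = 161 mod 194
  k=16: 5^16 = 133 mod 194
  k=24: 5^24 = 133 * 103 = 119 mod 194
  k=32: 5^32 = 35 mod 194
  k=48: 5^48 = 35 * 133 = 193 mod 194
  k=96: 5^96 = 61 * 35 = 1 mod 194  <- first divisor giving 1
Order = 96

96


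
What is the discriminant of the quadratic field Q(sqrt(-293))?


For K = Q(sqrt(d)) with d squarefree: disc(K) = d if d = 1 mod 4, and disc(K) = 4d if d = 2 or 3 mod 4.
Here d = -293, and d mod 4 = 3.
d = 3 mod 4, not 1 (O_K = Z[sqrt(d)]), so disc(K) = 4d = 4 * (-293) = -1172

-1172


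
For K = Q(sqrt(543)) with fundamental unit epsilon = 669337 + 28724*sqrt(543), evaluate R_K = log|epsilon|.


epsilon = 669337 + 28724*sqrt(543)
= 1.3387e+06
R = ln(1.3387e+06)
= 14.1072

14.1072


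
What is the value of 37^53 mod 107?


p = 107 is prime and the exponent is (p-1)/2 = 53, so by Euler's criterion 37^53 = (37/107) = +1 or -1 mod 107.
Compute by square-and-multiply:
  53 = 32 + 16 + 4 + 1 (binary 110101)
  Repeated squaring mod 107: 37^1 = 37, 37^2 = 85, 37^4 = 56, 37^8 = 33, 37^16 = 19, 37^32 = 40
  37^53 = 37^32 * 37^16 * 37^4 * 37^1 = 40 * 19 * 56 * 37 mod 107
    40 * 19 = 760 = 11 mod 107
    11 * 56 = 616 = 81 mod 107
    81 * 37 = 2997 = 1 mod 107
  37^53 = 1 mod 107
Result 1: 37 is a quadratic residue mod 107.
37^53 mod 107 = 1

1


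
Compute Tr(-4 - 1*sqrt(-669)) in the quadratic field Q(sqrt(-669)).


Tr(a + b*sqrt(d)) = (a + b*sqrt(d)) + (a - b*sqrt(d)) = 2a
= 2 * (-4)
= -8

-8


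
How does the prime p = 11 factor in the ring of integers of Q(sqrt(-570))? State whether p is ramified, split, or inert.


K = Q(sqrt(-570)). Since d mod 4 = 2, disc(K) = -2280.
Check p | disc: -2280 mod 11 = 8.
p does not divide disc. Compute Legendre symbol (d/p):
2^((11-1)/2) mod 11 = -1
(d/p) = -1, so p is inert: (p) stays prime with e=1, f=2, g=1.
Therefore p is inert.

inert


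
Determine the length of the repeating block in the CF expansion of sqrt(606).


Run the CF algorithm for sqrt(606).
a_0 = floor(sqrt(606)) = 24; set m_0=0, q_0=1.
Recurrence: m' = q*a - m,  q' = (d - m'^2)/q,  a' = floor((a_0 + m')/q').
  step 1: m=24, q=30, a=1
  step 2: m=6, q=19, a=1
  step 3: m=13, q=23, a=1
  step 4: m=10, q=22, a=1
  step 5: m=12, q=21, a=1
  step 6: m=9, q=25, a=1
  step 7: m=16, q=14, a=2
  step 8: m=12, q=33, a=1
  step 9: m=21, q=5, a=9
  step 10: m=24, q=6, a=8
  step 11: m=24, q=5, a=9
  step 12: m=21, q=33, a=1
  step 13: m=12, q=14, a=2
  step 14: m=16, q=25, a=1
  step 15: m=9, q=21, a=1
  step 16: m=12, q=22, a=1
  step 17: m=10, q=23, a=1
  step 18: m=13, q=19, a=1
  step 19: m=6, q=30, a=1
  step 20: m=24, q=1, a=48
a_20 = 2*a_0 = 48, so the period closes here.
sqrt(606) = [24; 1, 1, 1, 1, 1, 1, 2, 1, 9, 8, 9, 1, 2, 1, 1, 1, 1, 1, 1, 48]
Period length = 20

20


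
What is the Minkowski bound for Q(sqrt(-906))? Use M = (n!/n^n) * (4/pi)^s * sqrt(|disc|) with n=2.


d = -906, d mod 4 = 2, so disc(K) = 4d = -3624; |disc(K)| = 3624
Imaginary quadratic field, so n = 2, s = r2 = 1, r1 = 0
M = (n!/n^n) * (4/pi)^s * sqrt(|disc(K)|) = (2!/2^2) * (4/pi)^1 * sqrt(3624)
= 0.5 * 1.273240 * 60.199668
= 38.3243

38.3243


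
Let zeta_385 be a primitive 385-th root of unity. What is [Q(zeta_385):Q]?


The degree equals Euler's totient phi(385).
385 = 5 * 7 * 11
phi(385) = 240

240


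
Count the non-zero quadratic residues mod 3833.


For prime p, the number of non-zero quadratic residues is (p-1)/2.
= (3833-1)/2
= 1916

1916


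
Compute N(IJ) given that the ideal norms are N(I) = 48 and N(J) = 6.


N(IJ) = N(I) * N(J)
= 48 * 6
= 288

288


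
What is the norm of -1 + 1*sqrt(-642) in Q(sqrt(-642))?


N(a + b*sqrt(d)) = a^2 - d*b^2
= (-1)^2 - (-642)*(1)^2
= 1 + 642
= 643

643


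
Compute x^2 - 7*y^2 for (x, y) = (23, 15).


x^2 - d*y^2
= 23^2 - 7*15^2
= 529 - 1575
= -1046

-1046


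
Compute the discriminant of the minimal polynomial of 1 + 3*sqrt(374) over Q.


The element 1 + 3*sqrt(374) has minimal polynomial:
x^2 - 2*x - 3365
Discriminant = (-2)^2 - 4*(-3365)
= 4 + 13460
= 13464

13464


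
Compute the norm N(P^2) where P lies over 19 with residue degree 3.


N(P^a) = p^(a*f)
= 19^(2*3)
= 19^6
= 47045881

47045881


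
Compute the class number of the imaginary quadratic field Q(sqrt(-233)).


K = Q(sqrt(-233)). d mod 4 = 3, so D = disc(K) = 4d = -932
h(K) equals the number of primitive reduced positive-definite forms (a, b, c) = a*x^2 + b*x*y + c*y^2 with b^2 - 4ac = D,
where reduced means |b| <= a <= c, with b >= 0 whenever |b| = a or a = c, and primitive means gcd(a, b, c) = 1.
Reduced forces 3a^2 <= |D| = 932, so 1 <= a <= 17; b must have the parity of D, and c = (b^2 - D)/(4a) must be an integer >= a.
Enumerate a = 1..17, b in [-a, a]:
  a=1: (1, 0, 233)  [1]
  a=2: (2, 2, 117)  [1]
  a=3: (3, -2, 78), (3, 2, 78)  [2]
  a=4..5: none
  a=6: (6, -2, 39), (6, 2, 39)  [2]
  a=7..8: none
  a=9: (9, -2, 26), (9, 2, 26)  [2]
  a=10: none
  a=11: (11, -6, 22), (11, 6, 22)  [2]
  a=12: none
  a=13: (13, -2, 18), (13, 2, 18)  [2]
  a=14..17: none
Total reduced forms: 1 + 1 + 2 + 2 + 2 + 2 + 2 = 12
h = 12

12


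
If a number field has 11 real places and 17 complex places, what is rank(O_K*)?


By Dirichlet's unit theorem:
rank = r1 + r2 - 1
= 11 + 17 - 1
= 27

27


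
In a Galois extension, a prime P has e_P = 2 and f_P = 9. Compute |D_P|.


|D_P| = e * f
= 2 * 9
= 18

18


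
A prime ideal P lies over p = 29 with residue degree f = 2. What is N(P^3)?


N(P^a) = p^(a*f)
= 29^(3*2)
= 29^6
= 594823321

594823321


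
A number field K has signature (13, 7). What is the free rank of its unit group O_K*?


By Dirichlet's unit theorem:
rank = r1 + r2 - 1
= 13 + 7 - 1
= 19

19


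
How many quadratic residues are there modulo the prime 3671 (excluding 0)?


For prime p, the number of non-zero quadratic residues is (p-1)/2.
= (3671-1)/2
= 1835

1835


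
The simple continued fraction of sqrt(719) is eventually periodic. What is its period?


Run the CF algorithm for sqrt(719).
a_0 = floor(sqrt(719)) = 26; set m_0=0, q_0=1.
Recurrence: m' = q*a - m,  q' = (d - m'^2)/q,  a' = floor((a_0 + m')/q').
  step 1: m=26, q=43, a=1
  step 2: m=17, q=10, a=4
  step 3: m=23, q=19, a=2
  step 4: m=15, q=26, a=1
  step 5: m=11, q=23, a=1
  step 6: m=12, q=25, a=1
  step 7: m=13, q=22, a=1
  step 8: m=9, q=29, a=1
  step 9: m=20, q=11, a=4
  step 10: m=24, q=13, a=3
  step 11: m=15, q=38, a=1
  step 12: m=23, q=5, a=9
  step 13: m=22, q=47, a=1
  step 14: m=25, q=2, a=25
  step 15: m=25, q=47, a=1
  step 16: m=22, q=5, a=9
  step 17: m=23, q=38, a=1
  step 18: m=15, q=13, a=3
  step 19: m=24, q=11, a=4
  step 20: m=20, q=29, a=1
  step 21: m=9, q=22, a=1
  step 22: m=13, q=25, a=1
  step 23: m=12, q=23, a=1
  step 24: m=11, q=26, a=1
  step 25: m=15, q=19, a=2
  step 26: m=23, q=10, a=4
  step 27: m=17, q=43, a=1
  step 28: m=26, q=1, a=52
a_28 = 2*a_0 = 52, so the period closes here.
sqrt(719) = [26; 1, 4, 2, 1, 1, 1, 1, 1, 4, 3, 1, 9, 1, 25, 1, 9, 1, 3, 4, 1, 1, 1, 1, 1, 2, 4, 1, 52]
Period length = 28

28


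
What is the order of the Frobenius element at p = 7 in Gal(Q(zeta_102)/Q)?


The Frobenius at p in Gal(Q(zeta_n)/Q) = (Z/nZ)* is the class of p, so its order is ord_102(7), the smallest k >= 1 with 7^k = 1 mod 102.
n = 102 = 2 * 3 * 17, phi(102) = 32; the order divides phi(n).
Divisors of 32: 1, 2, 4, 8, 16, 32
Repeated squaring mod 102: 7^1 = 7, 7^2 = 49, 7^4 = 55, 7^8 = 67, 7^16 = 1, 7^32 = 1
Test divisors in increasing order:
  k=1: 7^1 = 7 mod 102
  k=2: 7^2 = 49 mod 102
  k=4: 7^4 = 55 mod 102
  k=8: 7^8 = 67 mod 102
  k=16: 7^16 = 1 mod 102  <- first divisor giving 1
Order = 16

16


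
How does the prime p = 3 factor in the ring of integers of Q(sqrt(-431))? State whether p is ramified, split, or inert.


K = Q(sqrt(-431)). Since d mod 4 = 1, disc(K) = -431.
Check p | disc: -431 mod 3 = 1.
p does not divide disc. Compute Legendre symbol (d/p):
1^((3-1)/2) mod 3 = 1
(d/p) = 1, so p splits: (p) = P*P' with e=1, f=1, g=2.
Therefore p is split.

split


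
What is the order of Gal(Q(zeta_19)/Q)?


|Gal(Q(zeta_19)/Q)| = phi(19)
= 18

18


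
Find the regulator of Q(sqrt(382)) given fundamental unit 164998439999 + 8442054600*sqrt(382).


epsilon = 164998439999 + 8442054600*sqrt(382)
= 3.3000e+11
R = ln(3.3000e+11)
= 26.5223

26.5223


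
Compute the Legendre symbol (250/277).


p = 277 is prime, so compute (250/277) with the reciprocity algorithm (Jacobi-symbol steps: pull out 2s via (2/n), flip via reciprocity, reduce):
  pull out 2: (2/277) = -1  (since 277 mod 8 = 5)
  reciprocity: (125/277) -> +(277/125)
  reduce: (27/125)
  reciprocity: (27/125) -> +(125/27)
  reduce: (17/27)
  reciprocity: (17/27) -> +(27/17)
  reduce: (10/17)
  pull out 2: (2/17) = +1  (since 17 mod 8 = 1)
  reciprocity: (5/17) -> +(17/5)
  reduce: (2/5)
  pull out 2: (2/5) = -1  (since 5 mod 8 = 5)
  (1/5) = 1
Product of signs = 1
(250/277) = 1

1


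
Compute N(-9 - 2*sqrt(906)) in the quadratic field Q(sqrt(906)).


N(a + b*sqrt(d)) = a^2 - d*b^2
= (-9)^2 - (906)*(-2)^2
= 81 - 3624
= -3543

-3543


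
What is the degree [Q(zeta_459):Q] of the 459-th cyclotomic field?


The degree equals Euler's totient phi(459).
459 = 3^3 * 17
phi(459) = 288

288


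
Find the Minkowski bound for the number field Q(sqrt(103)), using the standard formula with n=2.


d = 103, d mod 4 = 3, so disc(K) = 4d = 412; |disc(K)| = 412
Real quadratic field, so n = 2, s = r2 = 0, r1 = 2
M = (n!/n^n) * (4/pi)^s * sqrt(|disc(K)|) = (2!/2^2) * (4/pi)^0 * sqrt(412)
= 0.5 * 1.000000 * 20.297783
= 10.1489

10.1489


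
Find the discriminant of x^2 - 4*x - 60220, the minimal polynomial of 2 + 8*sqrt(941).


The element 2 + 8*sqrt(941) has minimal polynomial:
x^2 - 4*x - 60220
Discriminant = (-4)^2 - 4*(-60220)
= 16 + 240880
= 240896

240896


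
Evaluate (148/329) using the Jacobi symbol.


Compute (148/329) via quadratic reciprocity:
  pull out 2: (2/329) = +1  (since 329 mod 8 = 1)
  pull out 2: (2/329) = +1  (since 329 mod 8 = 1)
  reciprocity: (37/329) -> +(329/37)
  reduce: (33/37)
  reciprocity: (33/37) -> +(37/33)
  reduce: (4/33)
  pull out 2: (2/33) = +1  (since 33 mod 8 = 1)
  pull out 2: (2/33) = +1  (since 33 mod 8 = 1)
  (1/33) = 1
Product of signs = 1

1


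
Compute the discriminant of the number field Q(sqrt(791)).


For K = Q(sqrt(d)) with d squarefree: disc(K) = d if d = 1 mod 4, and disc(K) = 4d if d = 2 or 3 mod 4.
Here d = 791, and d mod 4 = 3.
d = 3 mod 4, not 1 (O_K = Z[sqrt(d)]), so disc(K) = 4d = 4 * (791) = 3164

3164


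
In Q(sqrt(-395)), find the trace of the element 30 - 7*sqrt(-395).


Tr(a + b*sqrt(d)) = (a + b*sqrt(d)) + (a - b*sqrt(d)) = 2a
= 2 * (30)
= 60

60


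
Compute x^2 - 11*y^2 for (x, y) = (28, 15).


x^2 - d*y^2
= 28^2 - 11*15^2
= 784 - 2475
= -1691

-1691


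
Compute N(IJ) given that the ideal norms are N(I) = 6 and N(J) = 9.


N(IJ) = N(I) * N(J)
= 6 * 9
= 54

54


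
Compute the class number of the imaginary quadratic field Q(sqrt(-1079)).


K = Q(sqrt(-1079)). d mod 4 = 1, so D = disc(K) = d = -1079
h(K) equals the number of primitive reduced positive-definite forms (a, b, c) = a*x^2 + b*x*y + c*y^2 with b^2 - 4ac = D,
where reduced means |b| <= a <= c, with b >= 0 whenever |b| = a or a = c, and primitive means gcd(a, b, c) = 1.
Reduced forces 3a^2 <= |D| = 1079, so 1 <= a <= 18; b must have the parity of D, and c = (b^2 - D)/(4a) must be an integer >= a.
Enumerate a = 1..18, b in [-a, a]:
  a=1: (1, 1, 270)  [1]
  a=2: (2, -1, 135), (2, 1, 135)  [2]
  a=3: (3, -1, 90), (3, 1, 90)  [2]
  a=4: (4, -3, 68), (4, 3, 68)  [2]
  a=5: (5, -1, 54), (5, 1, 54)  [2]
  a=6: (6, -5, 46), (6, -1, 45), (6, 1, 45), (6, 5, 46)  [4]
  a=7: none
  a=8: (8, -3, 34), (8, 3, 34)  [2]
  a=9: (9, -1, 30), (9, 1, 30)  [2]
  a=10: (10, -9, 29), (10, -1, 27), (10, 1, 27), (10, 9, 29)  [4]
  a=11: none
  a=12: (12, -11, 25), (12, -5, 23), (12, 5, 23), (12, 11, 25)  [4]
  a=13: (13, 13, 24)  [1]
  a=14: none
  a=15: (15, -11, 20), (15, -1, 18), (15, 1, 18), (15, 11, 20)  [4]
  a=16: (16, -3, 17), (16, 3, 17)  [2]
  a=17: none
  a=18: (18, -17, 19), (18, 17, 19)  [2]
Total reduced forms: 1 + 2 + 2 + 2 + 2 + 4 + 2 + 2 + 4 + 4 + 1 + 4 + 2 + 2 = 34
h = 34

34


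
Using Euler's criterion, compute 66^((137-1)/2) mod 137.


p = 137 is prime and the exponent is (p-1)/2 = 68, so by Euler's criterion 66^68 = (66/137) = +1 or -1 mod 137.
Compute by square-and-multiply:
  68 = 64 + 4 (binary 1000100)
  Repeated squaring mod 137: 66^1 = 66, 66^2 = 109, 66^4 = 99, 66^8 = 74, 66^16 = 133, 66^32 = 16, 66^64 = 119
  66^68 = 66^64 * 66^4 = 119 * 99 mod 137
    119 * 99 = 11781 = 136 mod 137
  66^68 = 136 mod 137
Result 136 = p - 1 = -1 mod 137: 66 is a quadratic non-residue mod 137. As a residue in [0, p-1] the value is 136.
66^68 mod 137 = 136

136


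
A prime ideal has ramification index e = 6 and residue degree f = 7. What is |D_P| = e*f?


|D_P| = e * f
= 6 * 7
= 42

42


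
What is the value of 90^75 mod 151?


p = 151 is prime and the exponent is (p-1)/2 = 75, so by Euler's criterion 90^75 = (90/151) = +1 or -1 mod 151.
Compute by square-and-multiply:
  75 = 64 + 8 + 2 + 1 (binary 1001011)
  Repeated squaring mod 151: 90^1 = 90, 90^2 = 97, 90^4 = 47, 90^8 = 95, 90^16 = 116, 90^32 = 17, 90^64 = 138
  90^75 = 90^64 * 90^8 * 90^2 * 90^1 = 138 * 95 * 97 * 90 mod 151
    138 * 95 = 13110 = 124 mod 151
    124 * 97 = 12028 = 99 mod 151
    99 * 90 = 8910 = 1 mod 151
  90^75 = 1 mod 151
Result 1: 90 is a quadratic residue mod 151.
90^75 mod 151 = 1

1


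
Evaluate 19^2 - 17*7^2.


x^2 - d*y^2
= 19^2 - 17*7^2
= 361 - 833
= -472

-472


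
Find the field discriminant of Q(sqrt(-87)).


For K = Q(sqrt(d)) with d squarefree: disc(K) = d if d = 1 mod 4, and disc(K) = 4d if d = 2 or 3 mod 4.
Here d = -87, and d mod 4 = 1.
d = 1 mod 4 (O_K = Z[(1+sqrt(d))/2]), so disc(K) = d = -87

-87


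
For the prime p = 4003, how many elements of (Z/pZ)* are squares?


For prime p, the number of non-zero quadratic residues is (p-1)/2.
= (4003-1)/2
= 2001

2001


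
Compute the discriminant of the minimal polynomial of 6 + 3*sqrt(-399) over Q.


The element 6 + 3*sqrt(-399) has minimal polynomial:
x^2 - 12*x + 3627
Discriminant = (-12)^2 - 4*(3627)
= 144 - 14508
= -14364

-14364
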